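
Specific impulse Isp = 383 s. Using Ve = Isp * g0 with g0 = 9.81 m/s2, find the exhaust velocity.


Ve = Isp * g0 = 383 * 9.81 = 3757.2 m/s

3757.2 m/s


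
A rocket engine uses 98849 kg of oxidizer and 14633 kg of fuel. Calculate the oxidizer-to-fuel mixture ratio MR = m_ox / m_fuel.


MR = 98849 / 14633 = 6.76

6.76


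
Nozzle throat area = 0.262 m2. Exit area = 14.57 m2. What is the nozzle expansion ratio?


AR = 14.57 / 0.262 = 55.6

55.6


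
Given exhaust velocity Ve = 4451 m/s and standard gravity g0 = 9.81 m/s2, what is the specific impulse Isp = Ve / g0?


Isp = Ve / g0 = 4451 / 9.81 = 453.7 s

453.7 s


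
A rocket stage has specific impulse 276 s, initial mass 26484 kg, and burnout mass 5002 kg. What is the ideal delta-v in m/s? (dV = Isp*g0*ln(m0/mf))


Ve = 276 * 9.81 = 2707.56 m/s
dV = 2707.56 * ln(26484/5002) = 4513 m/s

4513 m/s


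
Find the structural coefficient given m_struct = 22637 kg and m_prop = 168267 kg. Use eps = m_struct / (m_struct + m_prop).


eps = 22637 / (22637 + 168267) = 0.1186

0.1186


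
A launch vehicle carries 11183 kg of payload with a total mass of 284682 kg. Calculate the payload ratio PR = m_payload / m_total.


PR = 11183 / 284682 = 0.0393

0.0393


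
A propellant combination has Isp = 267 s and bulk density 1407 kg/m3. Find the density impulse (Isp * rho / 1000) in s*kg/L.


rho*Isp = 267 * 1407 / 1000 = 376 s*kg/L

376 s*kg/L


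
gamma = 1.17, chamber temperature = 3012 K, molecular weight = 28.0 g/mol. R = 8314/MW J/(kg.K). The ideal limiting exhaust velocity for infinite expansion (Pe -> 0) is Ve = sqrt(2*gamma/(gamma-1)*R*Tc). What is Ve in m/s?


R = 8314 / 28.0 = 296.93 J/(kg.K)
Ve = sqrt(2 * 1.17 / (1.17 - 1) * 296.93 * 3012) = 3509 m/s

3509 m/s


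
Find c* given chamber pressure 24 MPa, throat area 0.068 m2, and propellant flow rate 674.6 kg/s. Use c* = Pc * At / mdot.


c* = 24e6 * 0.068 / 674.6 = 2419 m/s

2419 m/s


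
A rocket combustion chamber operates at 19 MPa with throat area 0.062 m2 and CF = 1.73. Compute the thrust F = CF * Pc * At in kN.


F = 1.73 * 19e6 * 0.062 = 2.0379e+06 N = 2037.9 kN

2037.9 kN


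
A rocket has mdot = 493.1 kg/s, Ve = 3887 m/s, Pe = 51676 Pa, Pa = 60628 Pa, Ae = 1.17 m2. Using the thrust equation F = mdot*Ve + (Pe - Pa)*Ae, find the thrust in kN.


F = 493.1 * 3887 + (51676 - 60628) * 1.17 = 1.9062e+06 N = 1906.2 kN

1906.2 kN


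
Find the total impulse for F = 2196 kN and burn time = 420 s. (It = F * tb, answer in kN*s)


It = 2196 * 420 = 922320 kN*s

922320 kN*s


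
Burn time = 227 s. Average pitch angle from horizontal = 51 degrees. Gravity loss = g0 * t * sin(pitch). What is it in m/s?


GL = 9.81 * 227 * sin(51 deg) = 1731 m/s

1731 m/s


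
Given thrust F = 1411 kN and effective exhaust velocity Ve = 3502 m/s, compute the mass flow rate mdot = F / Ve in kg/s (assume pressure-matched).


mdot = F / Ve = 1411000 / 3502 = 402.9 kg/s

402.9 kg/s


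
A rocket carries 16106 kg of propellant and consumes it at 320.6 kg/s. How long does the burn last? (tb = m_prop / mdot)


tb = 16106 / 320.6 = 50.2 s

50.2 s


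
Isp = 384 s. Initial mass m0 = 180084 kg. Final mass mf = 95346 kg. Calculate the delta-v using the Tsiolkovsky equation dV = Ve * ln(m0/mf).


Ve = 384 * 9.81 = 3767.04 m/s
dV = 3767.04 * ln(180084/95346) = 2396 m/s

2396 m/s


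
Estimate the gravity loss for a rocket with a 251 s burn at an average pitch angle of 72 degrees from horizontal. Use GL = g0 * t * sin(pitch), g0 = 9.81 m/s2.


GL = 9.81 * 251 * sin(72 deg) = 2342 m/s

2342 m/s


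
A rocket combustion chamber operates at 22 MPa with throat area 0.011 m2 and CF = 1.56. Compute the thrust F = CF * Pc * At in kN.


F = 1.56 * 22e6 * 0.011 = 377520.0 N = 377.5 kN

377.5 kN


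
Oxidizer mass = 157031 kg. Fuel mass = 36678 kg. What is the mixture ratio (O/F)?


MR = 157031 / 36678 = 4.28

4.28


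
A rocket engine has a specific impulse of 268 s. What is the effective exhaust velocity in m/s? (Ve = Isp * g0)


Ve = Isp * g0 = 268 * 9.81 = 2629.1 m/s

2629.1 m/s


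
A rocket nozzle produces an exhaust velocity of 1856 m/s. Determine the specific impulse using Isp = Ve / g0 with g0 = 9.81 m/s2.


Isp = Ve / g0 = 1856 / 9.81 = 189.2 s

189.2 s


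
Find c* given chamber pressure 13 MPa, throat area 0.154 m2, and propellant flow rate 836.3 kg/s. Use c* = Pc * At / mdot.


c* = 13e6 * 0.154 / 836.3 = 2394 m/s

2394 m/s


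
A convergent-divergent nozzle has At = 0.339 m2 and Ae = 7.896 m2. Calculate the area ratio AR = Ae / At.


AR = 7.896 / 0.339 = 23.3

23.3


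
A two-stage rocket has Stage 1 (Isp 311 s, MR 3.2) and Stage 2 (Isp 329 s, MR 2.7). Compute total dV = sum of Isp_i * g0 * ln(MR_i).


dV1 = 311 * 9.81 * ln(3.2) = 3548.7 m/s
dV2 = 329 * 9.81 * ln(2.7) = 3205.7 m/s
Total dV = 3548.7 + 3205.7 = 6754.4 m/s ~ 6754 m/s

6754 m/s


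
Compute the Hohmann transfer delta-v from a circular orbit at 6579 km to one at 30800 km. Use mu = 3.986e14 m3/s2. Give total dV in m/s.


V1 = sqrt(mu/r1) = 7783.75 m/s
dV1 = V1*(sqrt(2*r2/(r1+r2)) - 1) = 2208.55 m/s
V2 = sqrt(mu/r2) = 3597.44 m/s
dV2 = V2*(1 - sqrt(2*r1/(r1+r2))) = 1463.04 m/s
Total dV = 3672 m/s

3672 m/s


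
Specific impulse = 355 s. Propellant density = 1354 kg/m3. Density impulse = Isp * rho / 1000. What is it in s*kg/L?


rho*Isp = 355 * 1354 / 1000 = 481 s*kg/L

481 s*kg/L


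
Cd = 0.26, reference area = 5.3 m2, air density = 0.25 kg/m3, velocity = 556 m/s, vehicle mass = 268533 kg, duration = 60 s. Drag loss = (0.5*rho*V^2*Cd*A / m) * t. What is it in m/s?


D = 0.5 * 0.25 * 556^2 * 0.26 * 5.3 = 53248.68 N
a = 53248.68 / 268533 = 0.1983 m/s2
dV = 0.1983 * 60 = 11.9 m/s

11.9 m/s


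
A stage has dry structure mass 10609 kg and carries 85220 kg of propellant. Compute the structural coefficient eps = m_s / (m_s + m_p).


eps = 10609 / (10609 + 85220) = 0.1107

0.1107


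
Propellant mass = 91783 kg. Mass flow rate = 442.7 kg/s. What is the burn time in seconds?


tb = 91783 / 442.7 = 207.3 s

207.3 s


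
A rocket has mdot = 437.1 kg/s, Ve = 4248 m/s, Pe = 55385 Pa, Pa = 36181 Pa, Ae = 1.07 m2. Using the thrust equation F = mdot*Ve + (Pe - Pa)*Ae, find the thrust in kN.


F = 437.1 * 4248 + (55385 - 36181) * 1.07 = 1.8773e+06 N = 1877.3 kN

1877.3 kN


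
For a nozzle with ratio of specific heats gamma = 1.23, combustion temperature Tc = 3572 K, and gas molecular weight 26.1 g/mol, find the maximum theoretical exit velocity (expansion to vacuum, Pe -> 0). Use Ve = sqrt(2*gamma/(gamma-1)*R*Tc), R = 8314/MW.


R = 8314 / 26.1 = 318.54 J/(kg.K)
Ve = sqrt(2 * 1.23 / (1.23 - 1) * 318.54 * 3572) = 3489 m/s

3489 m/s


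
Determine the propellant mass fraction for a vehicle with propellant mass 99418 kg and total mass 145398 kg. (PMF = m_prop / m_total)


PMF = 99418 / 145398 = 0.684

0.684


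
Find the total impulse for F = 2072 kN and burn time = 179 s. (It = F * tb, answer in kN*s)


It = 2072 * 179 = 370888 kN*s

370888 kN*s


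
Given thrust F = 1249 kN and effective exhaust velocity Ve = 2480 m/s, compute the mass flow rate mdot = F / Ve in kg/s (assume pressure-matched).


mdot = F / Ve = 1249000 / 2480 = 503.6 kg/s

503.6 kg/s


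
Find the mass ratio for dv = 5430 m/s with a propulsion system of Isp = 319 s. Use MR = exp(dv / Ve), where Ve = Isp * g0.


Ve = 319 * 9.81 = 3129.39 m/s
MR = exp(5430 / 3129.39) = 5.67

5.67


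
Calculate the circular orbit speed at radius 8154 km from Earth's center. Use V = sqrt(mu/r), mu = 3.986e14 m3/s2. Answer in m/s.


V = sqrt(3.986e14 / 8154000) = 6992 m/s

6992 m/s


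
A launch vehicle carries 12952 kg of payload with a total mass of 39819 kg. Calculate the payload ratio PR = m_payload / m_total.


PR = 12952 / 39819 = 0.3253

0.3253


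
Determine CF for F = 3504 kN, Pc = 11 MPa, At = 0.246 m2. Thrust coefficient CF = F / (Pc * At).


CF = 3504000 / (11e6 * 0.246) = 1.29

1.29


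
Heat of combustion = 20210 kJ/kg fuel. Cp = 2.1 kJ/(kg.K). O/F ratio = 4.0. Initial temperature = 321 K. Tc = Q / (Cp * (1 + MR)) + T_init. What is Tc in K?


Tc = 20210 / (2.1 * (1 + 4.0)) + 321 = 2246 K

2246 K


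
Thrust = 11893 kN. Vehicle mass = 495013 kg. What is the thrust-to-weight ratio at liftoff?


TWR = 11893000 / (495013 * 9.81) = 2.45

2.45


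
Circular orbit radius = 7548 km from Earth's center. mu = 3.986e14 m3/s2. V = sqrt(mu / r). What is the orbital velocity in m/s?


V = sqrt(3.986e14 / 7548000) = 7267 m/s

7267 m/s


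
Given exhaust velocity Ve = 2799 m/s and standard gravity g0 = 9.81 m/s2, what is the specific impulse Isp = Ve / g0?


Isp = Ve / g0 = 2799 / 9.81 = 285.3 s

285.3 s


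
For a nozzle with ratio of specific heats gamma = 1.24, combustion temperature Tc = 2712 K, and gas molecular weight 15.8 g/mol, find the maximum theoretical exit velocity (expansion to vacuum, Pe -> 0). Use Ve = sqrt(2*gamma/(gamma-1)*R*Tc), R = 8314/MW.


R = 8314 / 15.8 = 526.2 J/(kg.K)
Ve = sqrt(2 * 1.24 / (1.24 - 1) * 526.2 * 2712) = 3840 m/s

3840 m/s


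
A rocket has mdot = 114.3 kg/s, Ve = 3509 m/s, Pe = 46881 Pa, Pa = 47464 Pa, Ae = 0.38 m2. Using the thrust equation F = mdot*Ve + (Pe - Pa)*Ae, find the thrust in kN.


F = 114.3 * 3509 + (46881 - 47464) * 0.38 = 400857.0 N = 400.9 kN

400.9 kN


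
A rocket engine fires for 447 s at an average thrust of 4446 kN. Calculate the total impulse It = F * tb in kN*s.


It = 4446 * 447 = 1987362 kN*s

1987362 kN*s


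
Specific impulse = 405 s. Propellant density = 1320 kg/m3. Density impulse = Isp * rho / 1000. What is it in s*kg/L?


rho*Isp = 405 * 1320 / 1000 = 535 s*kg/L

535 s*kg/L


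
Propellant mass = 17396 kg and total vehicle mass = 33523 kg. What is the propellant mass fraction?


PMF = 17396 / 33523 = 0.519

0.519


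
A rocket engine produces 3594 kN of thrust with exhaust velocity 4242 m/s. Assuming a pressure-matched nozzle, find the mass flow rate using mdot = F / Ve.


mdot = F / Ve = 3594000 / 4242 = 847.2 kg/s

847.2 kg/s


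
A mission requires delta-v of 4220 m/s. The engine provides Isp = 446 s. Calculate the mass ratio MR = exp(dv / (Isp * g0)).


Ve = 446 * 9.81 = 4375.26 m/s
MR = exp(4220 / 4375.26) = 2.624

2.624


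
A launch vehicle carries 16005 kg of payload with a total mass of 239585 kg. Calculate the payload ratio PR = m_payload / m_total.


PR = 16005 / 239585 = 0.0668

0.0668


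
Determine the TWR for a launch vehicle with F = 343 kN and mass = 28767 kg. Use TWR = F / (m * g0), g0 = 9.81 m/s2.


TWR = 343000 / (28767 * 9.81) = 1.22

1.22


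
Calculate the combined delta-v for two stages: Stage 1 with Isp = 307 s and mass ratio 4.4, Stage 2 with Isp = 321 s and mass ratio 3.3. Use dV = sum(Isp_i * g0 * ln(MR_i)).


dV1 = 307 * 9.81 * ln(4.4) = 4462.1 m/s
dV2 = 321 * 9.81 * ln(3.3) = 3759.7 m/s
Total dV = 4462.1 + 3759.7 = 8221.8 m/s ~ 8222 m/s

8222 m/s


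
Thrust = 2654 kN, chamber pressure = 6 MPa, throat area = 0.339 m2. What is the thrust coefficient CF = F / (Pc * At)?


CF = 2654000 / (6e6 * 0.339) = 1.3

1.3


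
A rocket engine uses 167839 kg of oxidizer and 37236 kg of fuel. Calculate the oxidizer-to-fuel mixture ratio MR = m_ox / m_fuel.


MR = 167839 / 37236 = 4.51

4.51


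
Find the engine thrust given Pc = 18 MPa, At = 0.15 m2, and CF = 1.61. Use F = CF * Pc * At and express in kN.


F = 1.61 * 18e6 * 0.15 = 4.3470e+06 N = 4347.0 kN

4347.0 kN


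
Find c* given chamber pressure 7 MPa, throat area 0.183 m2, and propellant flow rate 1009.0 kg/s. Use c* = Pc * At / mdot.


c* = 7e6 * 0.183 / 1009.0 = 1270 m/s

1270 m/s


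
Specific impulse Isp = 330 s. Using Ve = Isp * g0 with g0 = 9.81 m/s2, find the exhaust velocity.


Ve = Isp * g0 = 330 * 9.81 = 3237.3 m/s

3237.3 m/s


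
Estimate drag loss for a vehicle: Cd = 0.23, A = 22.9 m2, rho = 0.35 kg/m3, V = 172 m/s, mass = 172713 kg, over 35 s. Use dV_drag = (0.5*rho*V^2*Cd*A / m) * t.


D = 0.5 * 0.35 * 172^2 * 0.23 * 22.9 = 27268.31 N
a = 27268.31 / 172713 = 0.1579 m/s2
dV = 0.1579 * 35 = 5.5 m/s

5.5 m/s


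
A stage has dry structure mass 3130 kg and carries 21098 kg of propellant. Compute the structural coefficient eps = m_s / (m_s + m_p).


eps = 3130 / (3130 + 21098) = 0.1292

0.1292


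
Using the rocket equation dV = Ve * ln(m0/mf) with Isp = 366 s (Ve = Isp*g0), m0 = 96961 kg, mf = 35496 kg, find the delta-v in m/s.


Ve = 366 * 9.81 = 3590.46 m/s
dV = 3590.46 * ln(96961/35496) = 3608 m/s

3608 m/s


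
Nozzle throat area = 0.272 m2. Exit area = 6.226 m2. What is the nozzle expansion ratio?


AR = 6.226 / 0.272 = 22.9

22.9


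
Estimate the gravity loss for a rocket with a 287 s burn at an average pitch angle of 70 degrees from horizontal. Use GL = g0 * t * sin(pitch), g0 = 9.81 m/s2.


GL = 9.81 * 287 * sin(70 deg) = 2646 m/s

2646 m/s


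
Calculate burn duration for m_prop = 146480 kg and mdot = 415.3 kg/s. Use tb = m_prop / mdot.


tb = 146480 / 415.3 = 352.7 s

352.7 s


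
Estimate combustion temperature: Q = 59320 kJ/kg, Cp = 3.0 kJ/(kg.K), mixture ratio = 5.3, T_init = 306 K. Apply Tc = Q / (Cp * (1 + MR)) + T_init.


Tc = 59320 / (3.0 * (1 + 5.3)) + 306 = 3445 K

3445 K


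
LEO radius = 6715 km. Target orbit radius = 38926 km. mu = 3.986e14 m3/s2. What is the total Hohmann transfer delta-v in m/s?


V1 = sqrt(mu/r1) = 7704.52 m/s
dV1 = V1*(sqrt(2*r2/(r1+r2)) - 1) = 2357.91 m/s
V2 = sqrt(mu/r2) = 3199.99 m/s
dV2 = V2*(1 - sqrt(2*r1/(r1+r2))) = 1464.15 m/s
Total dV = 3822 m/s

3822 m/s


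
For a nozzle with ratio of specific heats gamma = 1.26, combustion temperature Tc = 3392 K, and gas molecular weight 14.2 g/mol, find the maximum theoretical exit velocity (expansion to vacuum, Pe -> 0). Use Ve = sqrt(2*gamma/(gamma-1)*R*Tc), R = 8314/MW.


R = 8314 / 14.2 = 585.49 J/(kg.K)
Ve = sqrt(2 * 1.26 / (1.26 - 1) * 585.49 * 3392) = 4387 m/s

4387 m/s


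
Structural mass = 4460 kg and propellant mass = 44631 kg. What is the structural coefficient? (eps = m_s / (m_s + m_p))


eps = 4460 / (4460 + 44631) = 0.0909

0.0909


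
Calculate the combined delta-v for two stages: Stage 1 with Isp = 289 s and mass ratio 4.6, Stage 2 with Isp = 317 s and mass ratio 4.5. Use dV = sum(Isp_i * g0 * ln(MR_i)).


dV1 = 289 * 9.81 * ln(4.6) = 4326.5 m/s
dV2 = 317 * 9.81 * ln(4.5) = 4677.3 m/s
Total dV = 4326.5 + 4677.3 = 9003.8 m/s ~ 9004 m/s

9004 m/s


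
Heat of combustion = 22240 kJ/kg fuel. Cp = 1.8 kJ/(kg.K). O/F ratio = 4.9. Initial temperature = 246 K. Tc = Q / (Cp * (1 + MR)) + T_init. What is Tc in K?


Tc = 22240 / (1.8 * (1 + 4.9)) + 246 = 2340 K

2340 K


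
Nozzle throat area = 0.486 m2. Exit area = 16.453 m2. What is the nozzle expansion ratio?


AR = 16.453 / 0.486 = 33.9

33.9


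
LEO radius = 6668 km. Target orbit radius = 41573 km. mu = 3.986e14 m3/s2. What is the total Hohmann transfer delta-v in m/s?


V1 = sqrt(mu/r1) = 7731.63 m/s
dV1 = V1*(sqrt(2*r2/(r1+r2)) - 1) = 2418.78 m/s
V2 = sqrt(mu/r2) = 3096.44 m/s
dV2 = V2*(1 - sqrt(2*r1/(r1+r2))) = 1468.39 m/s
Total dV = 3887 m/s

3887 m/s


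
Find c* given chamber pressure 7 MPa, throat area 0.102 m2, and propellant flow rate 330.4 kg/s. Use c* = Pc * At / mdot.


c* = 7e6 * 0.102 / 330.4 = 2161 m/s

2161 m/s


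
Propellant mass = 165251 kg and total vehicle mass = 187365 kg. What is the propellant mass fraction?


PMF = 165251 / 187365 = 0.882

0.882


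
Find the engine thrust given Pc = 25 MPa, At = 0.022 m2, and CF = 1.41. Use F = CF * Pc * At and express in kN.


F = 1.41 * 25e6 * 0.022 = 775500.0 N = 775.5 kN

775.5 kN


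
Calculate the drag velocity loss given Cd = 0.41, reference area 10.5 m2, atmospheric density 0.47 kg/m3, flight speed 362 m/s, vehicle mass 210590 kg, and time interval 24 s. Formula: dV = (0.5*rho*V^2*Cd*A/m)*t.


D = 0.5 * 0.47 * 362^2 * 0.41 * 10.5 = 132573.94 N
a = 132573.94 / 210590 = 0.6295 m/s2
dV = 0.6295 * 24 = 15.1 m/s

15.1 m/s


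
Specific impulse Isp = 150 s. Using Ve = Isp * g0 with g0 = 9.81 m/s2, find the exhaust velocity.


Ve = Isp * g0 = 150 * 9.81 = 1471.5 m/s

1471.5 m/s


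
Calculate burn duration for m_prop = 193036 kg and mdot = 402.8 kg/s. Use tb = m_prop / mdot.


tb = 193036 / 402.8 = 479.2 s

479.2 s


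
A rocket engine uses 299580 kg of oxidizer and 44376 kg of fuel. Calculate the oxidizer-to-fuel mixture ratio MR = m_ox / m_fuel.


MR = 299580 / 44376 = 6.75

6.75


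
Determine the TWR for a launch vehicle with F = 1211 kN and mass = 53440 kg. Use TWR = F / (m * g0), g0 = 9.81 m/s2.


TWR = 1211000 / (53440 * 9.81) = 2.31

2.31


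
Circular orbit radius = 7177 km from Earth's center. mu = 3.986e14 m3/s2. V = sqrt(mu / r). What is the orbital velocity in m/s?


V = sqrt(3.986e14 / 7177000) = 7452 m/s

7452 m/s


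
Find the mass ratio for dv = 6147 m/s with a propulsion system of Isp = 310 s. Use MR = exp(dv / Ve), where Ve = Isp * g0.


Ve = 310 * 9.81 = 3041.1 m/s
MR = exp(6147 / 3041.1) = 7.548

7.548


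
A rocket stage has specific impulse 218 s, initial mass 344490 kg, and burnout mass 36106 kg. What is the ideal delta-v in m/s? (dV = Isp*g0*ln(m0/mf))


Ve = 218 * 9.81 = 2138.58 m/s
dV = 2138.58 * ln(344490/36106) = 4824 m/s

4824 m/s


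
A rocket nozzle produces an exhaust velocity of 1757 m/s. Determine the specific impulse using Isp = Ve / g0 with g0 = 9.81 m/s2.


Isp = Ve / g0 = 1757 / 9.81 = 179.1 s

179.1 s


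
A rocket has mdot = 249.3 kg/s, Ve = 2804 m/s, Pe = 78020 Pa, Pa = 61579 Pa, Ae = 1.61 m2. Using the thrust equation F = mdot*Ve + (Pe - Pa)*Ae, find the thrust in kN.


F = 249.3 * 2804 + (78020 - 61579) * 1.61 = 725507.0 N = 725.5 kN

725.5 kN


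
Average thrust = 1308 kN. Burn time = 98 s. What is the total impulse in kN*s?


It = 1308 * 98 = 128184 kN*s

128184 kN*s


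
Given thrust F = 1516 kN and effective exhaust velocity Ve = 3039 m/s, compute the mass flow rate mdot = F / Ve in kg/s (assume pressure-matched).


mdot = F / Ve = 1516000 / 3039 = 498.8 kg/s

498.8 kg/s


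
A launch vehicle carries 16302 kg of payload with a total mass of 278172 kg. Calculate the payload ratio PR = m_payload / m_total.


PR = 16302 / 278172 = 0.0586

0.0586


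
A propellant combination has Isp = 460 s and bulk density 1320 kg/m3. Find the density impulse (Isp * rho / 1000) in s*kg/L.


rho*Isp = 460 * 1320 / 1000 = 607 s*kg/L

607 s*kg/L


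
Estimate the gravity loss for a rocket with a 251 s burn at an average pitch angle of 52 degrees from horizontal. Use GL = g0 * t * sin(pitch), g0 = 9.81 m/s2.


GL = 9.81 * 251 * sin(52 deg) = 1940 m/s

1940 m/s


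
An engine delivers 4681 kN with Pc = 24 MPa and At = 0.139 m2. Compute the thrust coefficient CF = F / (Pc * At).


CF = 4681000 / (24e6 * 0.139) = 1.4

1.4


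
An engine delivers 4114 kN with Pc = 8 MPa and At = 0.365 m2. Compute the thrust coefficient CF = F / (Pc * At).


CF = 4114000 / (8e6 * 0.365) = 1.41

1.41


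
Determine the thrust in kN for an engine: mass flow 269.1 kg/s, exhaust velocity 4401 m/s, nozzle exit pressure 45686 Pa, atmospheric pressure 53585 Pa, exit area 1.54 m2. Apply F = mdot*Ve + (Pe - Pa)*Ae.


F = 269.1 * 4401 + (45686 - 53585) * 1.54 = 1.1721e+06 N = 1172.1 kN

1172.1 kN


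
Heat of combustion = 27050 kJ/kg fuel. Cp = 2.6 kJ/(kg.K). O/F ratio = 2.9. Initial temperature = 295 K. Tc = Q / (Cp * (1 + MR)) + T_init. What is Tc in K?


Tc = 27050 / (2.6 * (1 + 2.9)) + 295 = 2963 K

2963 K


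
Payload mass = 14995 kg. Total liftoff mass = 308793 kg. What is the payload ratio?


PR = 14995 / 308793 = 0.0486

0.0486


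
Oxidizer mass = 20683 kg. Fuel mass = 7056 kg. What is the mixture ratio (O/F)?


MR = 20683 / 7056 = 2.93

2.93


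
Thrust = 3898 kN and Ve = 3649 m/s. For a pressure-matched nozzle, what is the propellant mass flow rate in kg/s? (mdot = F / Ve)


mdot = F / Ve = 3898000 / 3649 = 1068.2 kg/s

1068.2 kg/s


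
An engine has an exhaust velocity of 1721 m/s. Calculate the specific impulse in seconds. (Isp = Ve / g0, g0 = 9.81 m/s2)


Isp = Ve / g0 = 1721 / 9.81 = 175.4 s

175.4 s


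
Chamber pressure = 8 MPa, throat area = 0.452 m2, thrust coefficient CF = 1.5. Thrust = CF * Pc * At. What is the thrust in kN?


F = 1.5 * 8e6 * 0.452 = 5.4240e+06 N = 5424.0 kN

5424.0 kN


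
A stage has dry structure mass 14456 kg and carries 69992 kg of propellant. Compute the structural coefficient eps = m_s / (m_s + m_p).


eps = 14456 / (14456 + 69992) = 0.1712

0.1712


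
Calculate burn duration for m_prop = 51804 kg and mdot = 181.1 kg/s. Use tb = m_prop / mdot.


tb = 51804 / 181.1 = 286.1 s

286.1 s


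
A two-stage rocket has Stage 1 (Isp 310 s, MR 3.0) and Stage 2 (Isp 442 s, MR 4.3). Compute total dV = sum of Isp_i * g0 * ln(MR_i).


dV1 = 310 * 9.81 * ln(3.0) = 3341.0 m/s
dV2 = 442 * 9.81 * ln(4.3) = 6324.6 m/s
Total dV = 3341.0 + 6324.6 = 9665.6 m/s ~ 9666 m/s

9666 m/s


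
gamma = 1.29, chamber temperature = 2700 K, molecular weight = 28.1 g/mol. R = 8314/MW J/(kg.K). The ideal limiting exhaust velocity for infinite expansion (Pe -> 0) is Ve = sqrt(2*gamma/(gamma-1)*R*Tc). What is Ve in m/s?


R = 8314 / 28.1 = 295.87 J/(kg.K)
Ve = sqrt(2 * 1.29 / (1.29 - 1) * 295.87 * 2700) = 2666 m/s

2666 m/s


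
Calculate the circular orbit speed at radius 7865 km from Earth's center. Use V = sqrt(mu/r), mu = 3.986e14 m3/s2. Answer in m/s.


V = sqrt(3.986e14 / 7865000) = 7119 m/s

7119 m/s


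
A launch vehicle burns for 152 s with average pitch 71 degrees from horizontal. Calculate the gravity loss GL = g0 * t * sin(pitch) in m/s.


GL = 9.81 * 152 * sin(71 deg) = 1410 m/s

1410 m/s


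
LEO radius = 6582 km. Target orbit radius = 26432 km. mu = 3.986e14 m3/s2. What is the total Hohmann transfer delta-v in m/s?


V1 = sqrt(mu/r1) = 7781.97 m/s
dV1 = V1*(sqrt(2*r2/(r1+r2)) - 1) = 2065.41 m/s
V2 = sqrt(mu/r2) = 3883.32 m/s
dV2 = V2*(1 - sqrt(2*r1/(r1+r2))) = 1431.17 m/s
Total dV = 3497 m/s

3497 m/s


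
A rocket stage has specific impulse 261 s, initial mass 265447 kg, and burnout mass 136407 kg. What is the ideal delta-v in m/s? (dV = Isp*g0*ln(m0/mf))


Ve = 261 * 9.81 = 2560.41 m/s
dV = 2560.41 * ln(265447/136407) = 1705 m/s

1705 m/s


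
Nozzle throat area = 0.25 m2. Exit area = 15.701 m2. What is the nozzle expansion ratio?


AR = 15.701 / 0.25 = 62.8

62.8


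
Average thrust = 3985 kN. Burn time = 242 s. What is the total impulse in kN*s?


It = 3985 * 242 = 964370 kN*s

964370 kN*s


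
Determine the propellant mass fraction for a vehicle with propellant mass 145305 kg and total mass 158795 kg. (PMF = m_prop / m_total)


PMF = 145305 / 158795 = 0.915

0.915


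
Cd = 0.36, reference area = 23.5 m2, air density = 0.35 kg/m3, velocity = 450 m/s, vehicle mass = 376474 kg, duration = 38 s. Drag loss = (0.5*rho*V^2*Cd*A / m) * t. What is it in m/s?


D = 0.5 * 0.35 * 450^2 * 0.36 * 23.5 = 299801.25 N
a = 299801.25 / 376474 = 0.7963 m/s2
dV = 0.7963 * 38 = 30.3 m/s

30.3 m/s


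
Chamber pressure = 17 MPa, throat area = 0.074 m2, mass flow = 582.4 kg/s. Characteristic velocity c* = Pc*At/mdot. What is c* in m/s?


c* = 17e6 * 0.074 / 582.4 = 2160 m/s

2160 m/s


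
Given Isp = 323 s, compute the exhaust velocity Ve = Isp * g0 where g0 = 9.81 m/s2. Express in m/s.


Ve = Isp * g0 = 323 * 9.81 = 3168.6 m/s

3168.6 m/s


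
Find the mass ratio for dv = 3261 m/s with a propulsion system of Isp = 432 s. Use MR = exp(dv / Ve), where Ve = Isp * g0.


Ve = 432 * 9.81 = 4237.92 m/s
MR = exp(3261 / 4237.92) = 2.159

2.159


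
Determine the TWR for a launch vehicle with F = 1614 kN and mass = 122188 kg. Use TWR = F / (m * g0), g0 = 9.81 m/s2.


TWR = 1614000 / (122188 * 9.81) = 1.35

1.35


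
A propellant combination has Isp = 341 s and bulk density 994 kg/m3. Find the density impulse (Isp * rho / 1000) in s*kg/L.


rho*Isp = 341 * 994 / 1000 = 339 s*kg/L

339 s*kg/L


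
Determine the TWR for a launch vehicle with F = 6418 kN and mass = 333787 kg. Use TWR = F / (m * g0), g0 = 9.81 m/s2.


TWR = 6418000 / (333787 * 9.81) = 1.96

1.96


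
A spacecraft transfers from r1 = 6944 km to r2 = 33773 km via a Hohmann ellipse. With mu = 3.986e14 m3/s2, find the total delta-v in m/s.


V1 = sqrt(mu/r1) = 7576.42 m/s
dV1 = V1*(sqrt(2*r2/(r1+r2)) - 1) = 2181.92 m/s
V2 = sqrt(mu/r2) = 3435.45 m/s
dV2 = V2*(1 - sqrt(2*r1/(r1+r2))) = 1429.06 m/s
Total dV = 3611 m/s

3611 m/s


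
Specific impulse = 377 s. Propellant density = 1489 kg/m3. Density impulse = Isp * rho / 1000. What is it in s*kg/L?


rho*Isp = 377 * 1489 / 1000 = 561 s*kg/L

561 s*kg/L


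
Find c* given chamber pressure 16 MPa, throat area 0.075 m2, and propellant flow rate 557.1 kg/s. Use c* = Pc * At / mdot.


c* = 16e6 * 0.075 / 557.1 = 2154 m/s

2154 m/s


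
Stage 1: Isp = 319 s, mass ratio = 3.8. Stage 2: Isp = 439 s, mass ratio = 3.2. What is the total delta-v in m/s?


dV1 = 319 * 9.81 * ln(3.8) = 4177.7 m/s
dV2 = 439 * 9.81 * ln(3.2) = 5009.2 m/s
Total dV = 4177.7 + 5009.2 = 9186.9 m/s ~ 9187 m/s

9187 m/s


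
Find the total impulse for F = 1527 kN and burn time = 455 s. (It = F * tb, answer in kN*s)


It = 1527 * 455 = 694785 kN*s

694785 kN*s


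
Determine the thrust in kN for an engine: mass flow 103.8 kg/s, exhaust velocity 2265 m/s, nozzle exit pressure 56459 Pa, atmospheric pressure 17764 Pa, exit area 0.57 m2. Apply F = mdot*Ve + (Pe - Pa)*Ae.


F = 103.8 * 2265 + (56459 - 17764) * 0.57 = 257163.0 N = 257.2 kN

257.2 kN


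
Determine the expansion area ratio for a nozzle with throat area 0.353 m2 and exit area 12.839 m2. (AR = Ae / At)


AR = 12.839 / 0.353 = 36.4

36.4


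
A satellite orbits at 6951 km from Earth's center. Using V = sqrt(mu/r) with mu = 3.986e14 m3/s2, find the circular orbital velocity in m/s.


V = sqrt(3.986e14 / 6951000) = 7573 m/s

7573 m/s


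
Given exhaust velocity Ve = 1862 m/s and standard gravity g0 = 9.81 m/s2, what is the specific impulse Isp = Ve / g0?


Isp = Ve / g0 = 1862 / 9.81 = 189.8 s

189.8 s


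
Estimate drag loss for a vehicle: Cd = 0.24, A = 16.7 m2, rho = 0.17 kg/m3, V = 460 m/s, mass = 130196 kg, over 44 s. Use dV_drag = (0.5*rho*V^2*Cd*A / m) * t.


D = 0.5 * 0.17 * 460^2 * 0.24 * 16.7 = 72087.89 N
a = 72087.89 / 130196 = 0.5537 m/s2
dV = 0.5537 * 44 = 24.4 m/s

24.4 m/s


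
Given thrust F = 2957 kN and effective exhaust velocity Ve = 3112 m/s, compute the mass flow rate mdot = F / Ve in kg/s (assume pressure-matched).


mdot = F / Ve = 2957000 / 3112 = 950.2 kg/s

950.2 kg/s


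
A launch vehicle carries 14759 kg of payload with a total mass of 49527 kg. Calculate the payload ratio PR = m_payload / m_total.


PR = 14759 / 49527 = 0.298

0.298


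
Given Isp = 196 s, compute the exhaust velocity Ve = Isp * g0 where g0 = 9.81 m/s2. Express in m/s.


Ve = Isp * g0 = 196 * 9.81 = 1922.8 m/s

1922.8 m/s


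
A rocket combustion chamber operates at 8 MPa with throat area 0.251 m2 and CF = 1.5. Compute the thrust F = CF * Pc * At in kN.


F = 1.5 * 8e6 * 0.251 = 3.0120e+06 N = 3012.0 kN

3012.0 kN


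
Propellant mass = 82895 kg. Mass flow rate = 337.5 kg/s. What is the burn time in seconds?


tb = 82895 / 337.5 = 245.6 s

245.6 s


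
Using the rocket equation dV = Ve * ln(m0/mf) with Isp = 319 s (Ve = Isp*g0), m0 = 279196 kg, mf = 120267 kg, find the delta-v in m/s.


Ve = 319 * 9.81 = 3129.39 m/s
dV = 3129.39 * ln(279196/120267) = 2636 m/s

2636 m/s


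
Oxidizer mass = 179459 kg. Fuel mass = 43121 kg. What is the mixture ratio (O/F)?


MR = 179459 / 43121 = 4.16

4.16


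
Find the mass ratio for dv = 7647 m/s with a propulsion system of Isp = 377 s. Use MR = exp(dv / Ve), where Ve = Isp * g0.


Ve = 377 * 9.81 = 3698.37 m/s
MR = exp(7647 / 3698.37) = 7.906

7.906


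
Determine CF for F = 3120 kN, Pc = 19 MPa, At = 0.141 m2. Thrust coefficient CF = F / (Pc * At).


CF = 3120000 / (19e6 * 0.141) = 1.16

1.16


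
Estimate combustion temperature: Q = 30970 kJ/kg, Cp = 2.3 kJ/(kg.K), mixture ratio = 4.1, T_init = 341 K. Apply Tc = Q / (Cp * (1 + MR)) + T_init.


Tc = 30970 / (2.3 * (1 + 4.1)) + 341 = 2981 K

2981 K


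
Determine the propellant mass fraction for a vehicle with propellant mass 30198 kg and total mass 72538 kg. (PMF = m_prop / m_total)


PMF = 30198 / 72538 = 0.416

0.416


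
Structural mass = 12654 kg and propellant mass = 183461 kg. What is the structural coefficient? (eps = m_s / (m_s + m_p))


eps = 12654 / (12654 + 183461) = 0.0645

0.0645


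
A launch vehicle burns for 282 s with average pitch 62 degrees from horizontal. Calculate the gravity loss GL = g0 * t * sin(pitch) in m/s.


GL = 9.81 * 282 * sin(62 deg) = 2443 m/s

2443 m/s


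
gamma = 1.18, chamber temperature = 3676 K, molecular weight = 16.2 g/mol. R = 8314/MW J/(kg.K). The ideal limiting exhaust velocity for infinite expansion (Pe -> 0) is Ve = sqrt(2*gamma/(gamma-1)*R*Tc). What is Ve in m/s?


R = 8314 / 16.2 = 513.21 J/(kg.K)
Ve = sqrt(2 * 1.18 / (1.18 - 1) * 513.21 * 3676) = 4973 m/s

4973 m/s


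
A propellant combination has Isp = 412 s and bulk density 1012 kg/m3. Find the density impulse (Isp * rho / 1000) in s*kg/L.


rho*Isp = 412 * 1012 / 1000 = 417 s*kg/L

417 s*kg/L


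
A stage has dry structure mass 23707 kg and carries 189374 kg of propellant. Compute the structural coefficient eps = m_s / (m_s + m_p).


eps = 23707 / (23707 + 189374) = 0.1113

0.1113


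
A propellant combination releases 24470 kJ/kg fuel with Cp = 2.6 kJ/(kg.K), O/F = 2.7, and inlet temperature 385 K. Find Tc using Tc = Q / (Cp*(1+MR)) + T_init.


Tc = 24470 / (2.6 * (1 + 2.7)) + 385 = 2929 K

2929 K


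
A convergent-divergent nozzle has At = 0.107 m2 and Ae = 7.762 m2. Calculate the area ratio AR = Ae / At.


AR = 7.762 / 0.107 = 72.5

72.5


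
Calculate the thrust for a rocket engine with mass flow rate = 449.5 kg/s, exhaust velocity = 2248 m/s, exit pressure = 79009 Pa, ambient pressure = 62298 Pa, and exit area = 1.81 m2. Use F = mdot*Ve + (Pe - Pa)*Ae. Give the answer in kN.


F = 449.5 * 2248 + (79009 - 62298) * 1.81 = 1.0407e+06 N = 1040.7 kN

1040.7 kN


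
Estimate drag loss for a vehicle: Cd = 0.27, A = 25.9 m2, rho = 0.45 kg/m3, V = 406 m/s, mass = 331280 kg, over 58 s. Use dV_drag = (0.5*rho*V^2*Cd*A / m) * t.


D = 0.5 * 0.45 * 406^2 * 0.27 * 25.9 = 259357.08 N
a = 259357.08 / 331280 = 0.7829 m/s2
dV = 0.7829 * 58 = 45.4 m/s

45.4 m/s


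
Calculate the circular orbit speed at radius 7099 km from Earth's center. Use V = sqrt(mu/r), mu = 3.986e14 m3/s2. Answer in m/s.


V = sqrt(3.986e14 / 7099000) = 7493 m/s

7493 m/s


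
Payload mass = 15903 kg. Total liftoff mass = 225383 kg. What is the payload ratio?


PR = 15903 / 225383 = 0.0706

0.0706


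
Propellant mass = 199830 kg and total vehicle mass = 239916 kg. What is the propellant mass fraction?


PMF = 199830 / 239916 = 0.833

0.833


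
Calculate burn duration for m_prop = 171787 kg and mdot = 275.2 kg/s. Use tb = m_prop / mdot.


tb = 171787 / 275.2 = 624.2 s

624.2 s


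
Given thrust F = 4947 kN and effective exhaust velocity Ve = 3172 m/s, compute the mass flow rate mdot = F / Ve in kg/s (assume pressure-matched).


mdot = F / Ve = 4947000 / 3172 = 1559.6 kg/s

1559.6 kg/s


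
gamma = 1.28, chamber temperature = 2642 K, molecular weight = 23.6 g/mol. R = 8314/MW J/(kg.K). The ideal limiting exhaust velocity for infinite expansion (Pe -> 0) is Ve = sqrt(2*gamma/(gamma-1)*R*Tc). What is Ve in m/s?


R = 8314 / 23.6 = 352.29 J/(kg.K)
Ve = sqrt(2 * 1.28 / (1.28 - 1) * 352.29 * 2642) = 2917 m/s

2917 m/s


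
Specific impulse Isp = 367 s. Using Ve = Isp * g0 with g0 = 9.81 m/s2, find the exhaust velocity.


Ve = Isp * g0 = 367 * 9.81 = 3600.3 m/s

3600.3 m/s


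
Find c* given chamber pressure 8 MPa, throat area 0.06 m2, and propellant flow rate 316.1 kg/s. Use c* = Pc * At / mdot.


c* = 8e6 * 0.06 / 316.1 = 1519 m/s

1519 m/s


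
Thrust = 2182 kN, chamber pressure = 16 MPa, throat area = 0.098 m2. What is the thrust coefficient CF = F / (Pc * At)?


CF = 2182000 / (16e6 * 0.098) = 1.39

1.39


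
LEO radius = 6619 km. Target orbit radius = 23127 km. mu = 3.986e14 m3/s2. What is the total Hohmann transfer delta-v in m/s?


V1 = sqrt(mu/r1) = 7760.19 m/s
dV1 = V1*(sqrt(2*r2/(r1+r2)) - 1) = 1916.63 m/s
V2 = sqrt(mu/r2) = 4151.54 m/s
dV2 = V2*(1 - sqrt(2*r1/(r1+r2))) = 1382.01 m/s
Total dV = 3299 m/s

3299 m/s


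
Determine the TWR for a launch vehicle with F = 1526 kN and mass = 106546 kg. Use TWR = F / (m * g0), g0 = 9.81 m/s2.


TWR = 1526000 / (106546 * 9.81) = 1.46

1.46


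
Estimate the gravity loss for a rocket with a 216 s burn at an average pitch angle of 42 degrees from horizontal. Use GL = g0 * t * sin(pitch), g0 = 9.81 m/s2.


GL = 9.81 * 216 * sin(42 deg) = 1418 m/s

1418 m/s


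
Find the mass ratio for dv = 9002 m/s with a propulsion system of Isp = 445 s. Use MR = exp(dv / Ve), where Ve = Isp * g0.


Ve = 445 * 9.81 = 4365.45 m/s
MR = exp(9002 / 4365.45) = 7.862

7.862


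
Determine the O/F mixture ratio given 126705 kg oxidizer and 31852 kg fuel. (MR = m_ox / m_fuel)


MR = 126705 / 31852 = 3.98

3.98


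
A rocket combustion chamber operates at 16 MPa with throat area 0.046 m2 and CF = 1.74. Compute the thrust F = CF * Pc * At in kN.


F = 1.74 * 16e6 * 0.046 = 1.2806e+06 N = 1280.6 kN

1280.6 kN


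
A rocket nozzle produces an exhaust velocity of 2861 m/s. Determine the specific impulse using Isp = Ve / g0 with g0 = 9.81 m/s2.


Isp = Ve / g0 = 2861 / 9.81 = 291.6 s

291.6 s


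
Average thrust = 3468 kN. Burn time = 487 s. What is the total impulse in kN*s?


It = 3468 * 487 = 1688916 kN*s

1688916 kN*s


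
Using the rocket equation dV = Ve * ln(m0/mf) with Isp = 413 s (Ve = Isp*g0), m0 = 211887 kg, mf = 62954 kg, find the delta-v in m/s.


Ve = 413 * 9.81 = 4051.53 m/s
dV = 4051.53 * ln(211887/62954) = 4917 m/s

4917 m/s


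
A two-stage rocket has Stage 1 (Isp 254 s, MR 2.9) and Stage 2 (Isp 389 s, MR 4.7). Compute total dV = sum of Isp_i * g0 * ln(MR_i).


dV1 = 254 * 9.81 * ln(2.9) = 2653.0 m/s
dV2 = 389 * 9.81 * ln(4.7) = 5905.6 m/s
Total dV = 2653.0 + 5905.6 = 8558.6 m/s ~ 8559 m/s

8559 m/s


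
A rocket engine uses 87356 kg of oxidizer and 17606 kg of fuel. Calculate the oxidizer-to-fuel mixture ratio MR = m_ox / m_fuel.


MR = 87356 / 17606 = 4.96

4.96


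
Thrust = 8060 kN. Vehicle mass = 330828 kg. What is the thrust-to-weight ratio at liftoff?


TWR = 8060000 / (330828 * 9.81) = 2.48

2.48


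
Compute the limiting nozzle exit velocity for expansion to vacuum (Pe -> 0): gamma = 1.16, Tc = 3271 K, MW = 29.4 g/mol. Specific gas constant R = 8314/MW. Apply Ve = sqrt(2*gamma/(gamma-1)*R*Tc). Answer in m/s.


R = 8314 / 29.4 = 282.79 J/(kg.K)
Ve = sqrt(2 * 1.16 / (1.16 - 1) * 282.79 * 3271) = 3662 m/s

3662 m/s


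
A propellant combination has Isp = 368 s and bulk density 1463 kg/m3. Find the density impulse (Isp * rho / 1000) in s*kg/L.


rho*Isp = 368 * 1463 / 1000 = 538 s*kg/L

538 s*kg/L


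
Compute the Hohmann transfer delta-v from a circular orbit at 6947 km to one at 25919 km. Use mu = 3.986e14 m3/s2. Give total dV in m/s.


V1 = sqrt(mu/r1) = 7574.78 m/s
dV1 = V1*(sqrt(2*r2/(r1+r2)) - 1) = 1938.29 m/s
V2 = sqrt(mu/r2) = 3921.57 m/s
dV2 = V2*(1 - sqrt(2*r1/(r1+r2))) = 1371.8 m/s
Total dV = 3310 m/s

3310 m/s


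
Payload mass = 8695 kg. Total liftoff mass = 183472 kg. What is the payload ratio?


PR = 8695 / 183472 = 0.0474

0.0474


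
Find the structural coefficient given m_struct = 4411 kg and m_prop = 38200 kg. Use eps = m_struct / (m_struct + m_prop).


eps = 4411 / (4411 + 38200) = 0.1035

0.1035


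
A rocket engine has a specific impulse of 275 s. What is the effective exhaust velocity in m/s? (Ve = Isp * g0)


Ve = Isp * g0 = 275 * 9.81 = 2697.8 m/s

2697.8 m/s


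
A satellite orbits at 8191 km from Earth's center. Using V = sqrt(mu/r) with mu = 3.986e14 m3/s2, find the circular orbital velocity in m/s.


V = sqrt(3.986e14 / 8191000) = 6976 m/s

6976 m/s


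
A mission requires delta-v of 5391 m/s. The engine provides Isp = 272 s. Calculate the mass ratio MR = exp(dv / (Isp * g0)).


Ve = 272 * 9.81 = 2668.32 m/s
MR = exp(5391 / 2668.32) = 7.541

7.541


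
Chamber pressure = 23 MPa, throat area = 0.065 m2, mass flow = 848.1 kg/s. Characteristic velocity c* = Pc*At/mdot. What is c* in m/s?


c* = 23e6 * 0.065 / 848.1 = 1763 m/s

1763 m/s


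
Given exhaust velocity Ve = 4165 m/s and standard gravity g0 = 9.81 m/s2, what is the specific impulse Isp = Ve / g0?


Isp = Ve / g0 = 4165 / 9.81 = 424.6 s

424.6 s


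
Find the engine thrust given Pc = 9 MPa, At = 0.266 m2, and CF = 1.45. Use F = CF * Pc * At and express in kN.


F = 1.45 * 9e6 * 0.266 = 3.4713e+06 N = 3471.3 kN

3471.3 kN


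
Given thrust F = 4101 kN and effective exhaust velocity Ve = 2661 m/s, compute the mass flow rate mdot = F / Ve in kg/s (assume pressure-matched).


mdot = F / Ve = 4101000 / 2661 = 1541.1 kg/s

1541.1 kg/s


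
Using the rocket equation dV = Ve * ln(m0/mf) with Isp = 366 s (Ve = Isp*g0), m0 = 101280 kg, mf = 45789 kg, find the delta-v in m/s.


Ve = 366 * 9.81 = 3590.46 m/s
dV = 3590.46 * ln(101280/45789) = 2850 m/s

2850 m/s


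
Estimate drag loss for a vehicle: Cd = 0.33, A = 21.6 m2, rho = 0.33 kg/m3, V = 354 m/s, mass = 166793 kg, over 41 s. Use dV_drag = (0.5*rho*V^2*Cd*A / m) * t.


D = 0.5 * 0.33 * 354^2 * 0.33 * 21.6 = 147386.65 N
a = 147386.65 / 166793 = 0.8837 m/s2
dV = 0.8837 * 41 = 36.2 m/s

36.2 m/s


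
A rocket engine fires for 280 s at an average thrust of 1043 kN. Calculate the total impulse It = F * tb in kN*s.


It = 1043 * 280 = 292040 kN*s

292040 kN*s


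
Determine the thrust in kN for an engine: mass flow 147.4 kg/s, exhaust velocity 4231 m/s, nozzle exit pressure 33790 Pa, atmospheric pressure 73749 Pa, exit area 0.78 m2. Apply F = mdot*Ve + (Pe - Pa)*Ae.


F = 147.4 * 4231 + (33790 - 73749) * 0.78 = 592481.0 N = 592.5 kN

592.5 kN


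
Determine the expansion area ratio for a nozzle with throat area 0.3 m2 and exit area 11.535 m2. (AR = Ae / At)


AR = 11.535 / 0.3 = 38.5

38.5


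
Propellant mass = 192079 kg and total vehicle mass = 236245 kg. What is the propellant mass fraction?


PMF = 192079 / 236245 = 0.813

0.813


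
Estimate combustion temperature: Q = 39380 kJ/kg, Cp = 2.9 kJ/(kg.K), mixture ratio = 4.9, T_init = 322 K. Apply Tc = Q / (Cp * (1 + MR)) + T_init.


Tc = 39380 / (2.9 * (1 + 4.9)) + 322 = 2624 K

2624 K


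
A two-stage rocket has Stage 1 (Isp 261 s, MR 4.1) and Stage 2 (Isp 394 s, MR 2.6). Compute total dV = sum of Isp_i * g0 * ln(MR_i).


dV1 = 261 * 9.81 * ln(4.1) = 3612.7 m/s
dV2 = 394 * 9.81 * ln(2.6) = 3693.2 m/s
Total dV = 3612.7 + 3693.2 = 7305.9 m/s ~ 7306 m/s

7306 m/s


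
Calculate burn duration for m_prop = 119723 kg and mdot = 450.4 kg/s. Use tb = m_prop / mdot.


tb = 119723 / 450.4 = 265.8 s

265.8 s


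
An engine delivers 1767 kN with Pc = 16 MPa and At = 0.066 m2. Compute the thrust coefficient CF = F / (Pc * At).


CF = 1767000 / (16e6 * 0.066) = 1.67

1.67


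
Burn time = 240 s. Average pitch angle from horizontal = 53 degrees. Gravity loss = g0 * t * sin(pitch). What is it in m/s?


GL = 9.81 * 240 * sin(53 deg) = 1880 m/s

1880 m/s
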